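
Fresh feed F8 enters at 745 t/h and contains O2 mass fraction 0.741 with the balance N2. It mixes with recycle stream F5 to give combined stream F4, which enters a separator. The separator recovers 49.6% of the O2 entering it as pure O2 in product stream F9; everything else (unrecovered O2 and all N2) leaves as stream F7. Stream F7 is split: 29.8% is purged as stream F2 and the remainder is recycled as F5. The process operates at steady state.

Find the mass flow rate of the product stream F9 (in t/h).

423.7 t/h

O2 in F4: m_A = 745×0.741 + (1−0.298)·(1−0.496)·m_A, so m_A = 552.04/0.6462 = 854.3 t/h.
Product F9 = 0.496×854.3 = 423.74 t/h.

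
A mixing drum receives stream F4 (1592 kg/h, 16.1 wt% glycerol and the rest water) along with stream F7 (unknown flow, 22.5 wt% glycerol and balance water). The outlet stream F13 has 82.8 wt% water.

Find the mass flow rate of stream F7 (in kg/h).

Let F7 be the unknown flow. Total out = 1592 + F7.
water balance: 1335.7 + 0.775·F7 = 0.828·(1592 + F7)
(0.775 − 0.828)·F7 = 0.828×1592 − 1335.7 = -17.512
F7 = -17.512 / -0.053 = 330.42 kg/h

330.4 kg/h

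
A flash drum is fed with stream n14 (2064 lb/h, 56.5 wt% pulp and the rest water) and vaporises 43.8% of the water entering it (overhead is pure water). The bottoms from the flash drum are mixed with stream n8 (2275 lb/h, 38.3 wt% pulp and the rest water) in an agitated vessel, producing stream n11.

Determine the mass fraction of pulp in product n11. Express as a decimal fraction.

0.5164

Vapour removed = 0.438×0.435×2064 = 393.25 lb/h; concentrate = 1670.7 lb/h.
pulp reaching the mixer = 1166.2 (from concentrate) + 2275×0.383 = 2037.5 lb/h.
Product flow = 1670.7 + 2275 = 3945.7 lb/h; pulp fraction = 0.5164.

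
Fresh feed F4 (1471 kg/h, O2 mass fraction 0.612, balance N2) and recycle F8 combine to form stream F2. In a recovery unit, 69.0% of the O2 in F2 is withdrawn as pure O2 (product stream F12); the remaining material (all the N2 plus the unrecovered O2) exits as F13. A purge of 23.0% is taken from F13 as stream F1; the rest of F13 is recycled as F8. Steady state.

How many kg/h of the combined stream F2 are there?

N2 enters only via F4 and leaves only via the purge: 1471×0.388 = 0.230×(N2 in F13), and the recovery unit passes all N2, so N2 in F2 = N2 in F13 = 2481.5 kg/h.
O2 in F2: m_A = 1471×0.612 + (1−0.230)·(1−0.690)·m_A, so m_A = 900.25/0.7613 = 1182.5 kg/h.
F2 = 1182.5 + 2481.5 = 3664 kg/h.

3664 kg/h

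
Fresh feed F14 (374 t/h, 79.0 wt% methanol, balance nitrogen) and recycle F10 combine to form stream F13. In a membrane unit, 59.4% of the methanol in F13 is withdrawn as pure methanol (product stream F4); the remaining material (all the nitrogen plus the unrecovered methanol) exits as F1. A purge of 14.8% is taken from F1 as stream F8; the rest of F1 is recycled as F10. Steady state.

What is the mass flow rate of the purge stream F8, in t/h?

nitrogen enters only via F14 and leaves only via the purge: 374×0.210 = 0.148×(nitrogen in F1), and the membrane unit passes all nitrogen, so nitrogen in F13 = nitrogen in F1 = 530.68 t/h.
methanol in F13: m_A = 374×0.790 + (1−0.148)·(1−0.594)·m_A, so m_A = 295.46/0.6541 = 451.71 t/h.
F1 = (1−0.594)×451.71 + 530.68 = 714.07 t/h.
Purge F8 = 0.148×714.07 = 105.68 t/h.

105.7 t/h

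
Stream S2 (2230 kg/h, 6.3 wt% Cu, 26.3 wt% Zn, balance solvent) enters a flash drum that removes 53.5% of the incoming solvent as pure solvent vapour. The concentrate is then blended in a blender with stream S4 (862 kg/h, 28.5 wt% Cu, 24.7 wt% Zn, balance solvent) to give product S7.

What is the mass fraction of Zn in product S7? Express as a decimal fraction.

Vapour removed = 0.535×0.674×2230 = 804.12 kg/h; concentrate = 1425.9 kg/h.
Zn reaching the mixer = 586.49 (from concentrate) + 862×0.247 = 799.4 kg/h.
Product flow = 1425.9 + 862 = 2287.9 kg/h; Zn fraction = 0.3494.

0.3494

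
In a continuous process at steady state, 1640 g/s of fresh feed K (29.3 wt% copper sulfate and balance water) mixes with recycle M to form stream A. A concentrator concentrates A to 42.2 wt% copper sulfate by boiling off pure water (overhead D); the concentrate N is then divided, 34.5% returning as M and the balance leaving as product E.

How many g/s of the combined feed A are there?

2240 g/s

Overall copper sulfate balance (none leaves overhead): copper sulfate in fresh feed = copper sulfate in product, i.e. 1640×0.293 = (1−0.345)·N·0.422.
N = 480.52/(0.422×0.655) = 1738.4 g/s.
Recycle M = 0.345×1738.4 = 599.76 g/s.
Combined feed A = 1640 + 599.76 = 2239.8 g/s.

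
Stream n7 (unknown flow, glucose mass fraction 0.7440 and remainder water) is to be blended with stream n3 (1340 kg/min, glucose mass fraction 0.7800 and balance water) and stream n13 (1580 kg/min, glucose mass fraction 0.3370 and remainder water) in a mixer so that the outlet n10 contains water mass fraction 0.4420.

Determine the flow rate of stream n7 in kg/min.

278 kg/min

Let n7 be the unknown flow. Total out = 2920 + n7.
water balance: 1342.3 + 0.256·n7 = 0.442·(2920 + n7)
(0.256 − 0.442)·n7 = 0.442×2920 − 1342.3 = -51.7
n7 = -51.7 / -0.186 = 277.96 kg/min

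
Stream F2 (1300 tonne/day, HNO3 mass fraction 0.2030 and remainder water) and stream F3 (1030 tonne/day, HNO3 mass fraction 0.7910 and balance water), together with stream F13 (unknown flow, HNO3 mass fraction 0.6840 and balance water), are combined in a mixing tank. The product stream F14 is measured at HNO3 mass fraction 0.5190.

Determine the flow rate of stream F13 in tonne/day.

791.8 tonne/day

Let F13 be the unknown flow. Total out = 2330 + F13.
HNO3 balance: 1078.6 + 0.684·F13 = 0.519·(2330 + F13)
(0.684 − 0.519)·F13 = 0.519×2330 − 1078.6 = 130.64
F13 = 130.64 / 0.165 = 791.76 tonne/day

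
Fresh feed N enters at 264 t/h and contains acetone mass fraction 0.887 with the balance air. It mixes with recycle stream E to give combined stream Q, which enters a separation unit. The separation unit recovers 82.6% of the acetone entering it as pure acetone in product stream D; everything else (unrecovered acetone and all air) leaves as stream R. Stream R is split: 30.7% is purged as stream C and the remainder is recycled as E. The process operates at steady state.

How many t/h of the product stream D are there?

acetone in Q: m_A = 264×0.887 + (1−0.307)·(1−0.826)·m_A, so m_A = 234.17/0.8794 = 266.28 t/h.
Product D = 0.826×266.28 = 219.94 t/h.

219.9 t/h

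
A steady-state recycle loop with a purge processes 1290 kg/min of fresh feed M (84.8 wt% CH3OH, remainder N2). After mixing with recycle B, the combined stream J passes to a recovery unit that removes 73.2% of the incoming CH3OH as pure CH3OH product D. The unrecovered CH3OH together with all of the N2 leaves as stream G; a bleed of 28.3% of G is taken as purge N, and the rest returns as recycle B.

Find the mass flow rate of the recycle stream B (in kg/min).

N2 enters only via M and leaves only via the purge: 1290×0.152 = 0.283×(N2 in G), and the recovery unit passes all N2, so N2 in J = N2 in G = 692.86 kg/min.
CH3OH in J: m_A = 1290×0.848 + (1−0.283)·(1−0.732)·m_A, so m_A = 1093.9/0.8078 = 1354.1 kg/min.
G = (1−0.732)×1354.1 + 692.86 = 1055.8 kg/min.
Recycle B = (1−0.283)×1055.8 = 756.99 kg/min.

757 kg/min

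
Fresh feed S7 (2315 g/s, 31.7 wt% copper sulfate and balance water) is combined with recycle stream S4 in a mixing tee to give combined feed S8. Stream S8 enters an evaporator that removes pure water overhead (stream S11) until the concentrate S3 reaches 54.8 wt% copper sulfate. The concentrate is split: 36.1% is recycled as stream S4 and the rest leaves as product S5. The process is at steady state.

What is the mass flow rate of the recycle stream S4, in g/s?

756.5 g/s

Overall copper sulfate balance (none leaves overhead): copper sulfate in fresh feed = copper sulfate in product, i.e. 2315×0.317 = (1−0.361)·S3·0.548.
S3 = 733.86/(0.548×0.639) = 2095.7 g/s.
Recycle S4 = 0.361×2095.7 = 756.55 g/s.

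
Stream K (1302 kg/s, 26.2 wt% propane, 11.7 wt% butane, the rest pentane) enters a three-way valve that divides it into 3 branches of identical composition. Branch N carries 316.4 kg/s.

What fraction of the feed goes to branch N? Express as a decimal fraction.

Fraction to N = 316.4/1302 = 0.2430.

0.243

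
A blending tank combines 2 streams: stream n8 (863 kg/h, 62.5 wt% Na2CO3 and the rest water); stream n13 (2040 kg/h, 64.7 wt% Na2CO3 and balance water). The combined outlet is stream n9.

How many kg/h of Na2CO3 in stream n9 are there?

Na2CO3 out = Na2CO3 in = 863×0.625 + 2040×0.647 = 1859.3 kg/h.

1859 kg/h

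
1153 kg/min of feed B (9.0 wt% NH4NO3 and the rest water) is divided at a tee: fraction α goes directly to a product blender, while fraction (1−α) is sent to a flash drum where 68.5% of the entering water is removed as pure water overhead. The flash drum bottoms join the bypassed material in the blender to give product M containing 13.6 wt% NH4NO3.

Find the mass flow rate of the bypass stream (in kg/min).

All 1153×0.090 = 103.77 kg/min of NH4NO3 reaches M, so M = 103.77/0.136 = 763.01 kg/min and vapour = 389.99 kg/min.
The evaporator receives (1−α)·1153 of feed at 0.910 water and removes 0.685 of that water:
0.685×0.910×(1−α)×1153 = 389.99
(1−α) = 389.99/718.72 = 0.5426;  α = 0.4574.
Bypass flow = 0.4574×1153 = 527.37 kg/min.

527.4 kg/min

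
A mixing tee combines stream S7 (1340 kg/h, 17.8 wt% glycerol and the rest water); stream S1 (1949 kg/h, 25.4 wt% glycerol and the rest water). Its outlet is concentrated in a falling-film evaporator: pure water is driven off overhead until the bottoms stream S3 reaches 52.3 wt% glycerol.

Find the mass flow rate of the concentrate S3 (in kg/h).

glycerol entering = 1340×0.178 + 1949×0.254 = 733.57 kg/h.
All glycerol reports to S3, so S3 = 733.57/0.523 = 1402.6 kg/h.

1403 kg/h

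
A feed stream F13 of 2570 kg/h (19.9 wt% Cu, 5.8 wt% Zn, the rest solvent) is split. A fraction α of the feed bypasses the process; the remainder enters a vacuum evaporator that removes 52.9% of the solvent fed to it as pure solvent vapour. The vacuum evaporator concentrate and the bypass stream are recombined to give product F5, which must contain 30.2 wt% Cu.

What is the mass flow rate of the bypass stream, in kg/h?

339.9 kg/h

All 2570×0.199 = 511.43 kg/h of Cu reaches F5, so F5 = 511.43/0.302 = 1693.5 kg/h and vapour = 876.52 kg/h.
The evaporator receives (1−α)·2570 of feed at 0.743 solvent and removes 0.529 of that solvent:
0.529×0.743×(1−α)×2570 = 876.52
(1−α) = 876.52/1010.1 = 0.8677;  α = 0.1323.
Bypass flow = 0.1323×2570 = 339.93 kg/h.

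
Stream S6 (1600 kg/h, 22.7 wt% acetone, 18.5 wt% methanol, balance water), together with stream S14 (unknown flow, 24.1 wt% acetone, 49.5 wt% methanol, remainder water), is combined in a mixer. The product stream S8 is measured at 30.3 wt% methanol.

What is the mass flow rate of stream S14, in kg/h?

Let S14 be the unknown flow. Total out = 1600 + S14.
methanol balance: 296 + 0.495·S14 = 0.303·(1600 + S14)
(0.495 − 0.303)·S14 = 0.303×1600 − 296 = 188.8
S14 = 188.8 / 0.192 = 983.33 kg/h

983.3 kg/h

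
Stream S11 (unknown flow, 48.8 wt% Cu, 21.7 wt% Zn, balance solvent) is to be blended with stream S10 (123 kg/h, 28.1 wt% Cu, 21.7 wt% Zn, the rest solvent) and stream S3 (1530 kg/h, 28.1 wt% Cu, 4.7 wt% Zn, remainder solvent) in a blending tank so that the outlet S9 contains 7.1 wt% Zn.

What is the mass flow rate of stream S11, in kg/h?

Let S11 be the unknown flow. Total out = 1653 + S11.
Zn balance: 98.601 + 0.217·S11 = 0.071·(1653 + S11)
(0.217 − 0.071)·S11 = 0.071×1653 − 98.601 = 18.762
S11 = 18.762 / 0.146 = 128.51 kg/h

128.5 kg/h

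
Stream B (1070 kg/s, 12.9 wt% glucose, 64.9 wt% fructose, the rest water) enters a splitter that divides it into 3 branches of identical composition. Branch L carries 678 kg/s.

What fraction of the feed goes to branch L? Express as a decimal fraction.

0.634

Fraction to L = 678/1070 = 0.6336.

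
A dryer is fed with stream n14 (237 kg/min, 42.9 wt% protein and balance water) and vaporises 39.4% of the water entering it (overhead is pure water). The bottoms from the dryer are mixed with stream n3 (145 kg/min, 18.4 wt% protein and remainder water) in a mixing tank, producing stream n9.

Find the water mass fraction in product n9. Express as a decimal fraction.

Vapour removed = 0.394×0.571×237 = 53.319 kg/min; concentrate = 183.68 kg/min.
water reaching the mixer = 82.008 (from concentrate) + 145×0.816 = 200.33 kg/min.
Product flow = 183.68 + 145 = 328.68 kg/min; water fraction = 0.6095.

0.6095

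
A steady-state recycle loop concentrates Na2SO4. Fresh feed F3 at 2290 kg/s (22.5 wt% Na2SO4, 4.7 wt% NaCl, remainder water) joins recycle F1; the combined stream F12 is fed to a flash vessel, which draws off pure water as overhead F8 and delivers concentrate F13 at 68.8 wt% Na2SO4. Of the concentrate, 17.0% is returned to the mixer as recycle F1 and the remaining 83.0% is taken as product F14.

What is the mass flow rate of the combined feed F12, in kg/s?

2443 kg/s

Overall Na2SO4 balance (none leaves overhead): Na2SO4 in fresh feed = Na2SO4 in product, i.e. 2290×0.225 = (1−0.170)·F13·0.688.
F13 = 515.25/(0.688×0.830) = 902.3 kg/s.
Recycle F1 = 0.170×902.3 = 153.39 kg/s.
Combined feed F12 = 2290 + 153.39 = 2443.4 kg/s.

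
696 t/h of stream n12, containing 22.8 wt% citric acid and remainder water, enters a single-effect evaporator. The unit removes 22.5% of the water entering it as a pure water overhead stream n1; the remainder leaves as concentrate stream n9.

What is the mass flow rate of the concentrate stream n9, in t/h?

water entering = 696×0.772 = 537.31 t/h; overhead removed = 0.225×537.31 = 120.9 t/h.
Concentrate = 696 − 120.9 = 575.1 t/h.

575.1 t/h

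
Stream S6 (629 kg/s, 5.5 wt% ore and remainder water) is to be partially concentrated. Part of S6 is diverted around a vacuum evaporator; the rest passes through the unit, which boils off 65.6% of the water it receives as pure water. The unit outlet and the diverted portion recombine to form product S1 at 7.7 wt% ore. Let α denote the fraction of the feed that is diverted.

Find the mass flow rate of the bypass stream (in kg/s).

339.1 kg/s

All 629×0.055 = 34.595 kg/s of ore reaches S1, so S1 = 34.595/0.077 = 449.29 kg/s and vapour = 179.71 kg/s.
The evaporator receives (1−α)·629 of feed at 0.945 water and removes 0.656 of that water:
0.656×0.945×(1−α)×629 = 179.71
(1−α) = 179.71/389.93 = 0.4609;  α = 0.5391.
Bypass flow = 0.5391×629 = 339.1 kg/s.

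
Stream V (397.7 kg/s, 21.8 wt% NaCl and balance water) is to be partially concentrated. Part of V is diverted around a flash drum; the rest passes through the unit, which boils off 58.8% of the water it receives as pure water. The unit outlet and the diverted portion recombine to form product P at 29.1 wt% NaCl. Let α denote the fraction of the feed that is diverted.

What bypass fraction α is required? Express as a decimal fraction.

0.454

All 397.7×0.218 = 86.699 kg/s of NaCl reaches P, so P = 86.699/0.291 = 297.93 kg/s and vapour = 99.767 kg/s.
The evaporator receives (1−α)·397.7 of feed at 0.782 water and removes 0.588 of that water:
0.588×0.782×(1−α)×397.7 = 99.767
(1−α) = 99.767/182.87 = 0.5456;  α = 0.4544.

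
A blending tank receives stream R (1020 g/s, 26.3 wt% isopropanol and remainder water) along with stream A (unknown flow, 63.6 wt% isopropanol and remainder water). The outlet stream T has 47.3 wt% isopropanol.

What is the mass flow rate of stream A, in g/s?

1314 g/s

Let A be the unknown flow. Total out = 1020 + A.
isopropanol balance: 268.26 + 0.636·A = 0.473·(1020 + A)
(0.636 − 0.473)·A = 0.473×1020 − 268.26 = 214.2
A = 214.2 / 0.163 = 1314.1 g/s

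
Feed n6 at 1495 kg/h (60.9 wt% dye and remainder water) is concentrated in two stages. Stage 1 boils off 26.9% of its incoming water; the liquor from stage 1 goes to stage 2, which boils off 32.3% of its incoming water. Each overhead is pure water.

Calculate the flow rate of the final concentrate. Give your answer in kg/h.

1200 kg/h

water in feed = 1495×0.391 = 584.55 kg/h.
After stage 1: water left = (1−0.269)×584.55 = 427.3; stream total = 1337.8 kg/h.
After stage 2: water left = (1−0.323)×427.3 = 289.28; final concentrate = 1199.7 kg/h.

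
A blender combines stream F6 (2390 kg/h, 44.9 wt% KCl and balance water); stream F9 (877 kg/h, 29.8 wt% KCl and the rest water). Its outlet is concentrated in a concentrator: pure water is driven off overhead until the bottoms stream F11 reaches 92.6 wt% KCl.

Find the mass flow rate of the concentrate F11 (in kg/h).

1441 kg/h

KCl entering = 2390×0.449 + 877×0.298 = 1334.5 kg/h.
All KCl reports to F11, so F11 = 1334.5/0.926 = 1441.1 kg/h.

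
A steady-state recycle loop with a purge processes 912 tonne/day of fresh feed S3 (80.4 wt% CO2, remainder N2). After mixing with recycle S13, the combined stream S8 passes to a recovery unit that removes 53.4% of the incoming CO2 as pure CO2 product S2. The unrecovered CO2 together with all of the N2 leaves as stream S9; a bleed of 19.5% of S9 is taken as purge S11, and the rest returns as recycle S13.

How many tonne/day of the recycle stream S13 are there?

N2 enters only via S3 and leaves only via the purge: 912×0.196 = 0.195×(N2 in S9), and the recovery unit passes all N2, so N2 in S8 = N2 in S9 = 916.68 tonne/day.
CO2 in S8: m_A = 912×0.804 + (1−0.195)·(1−0.534)·m_A, so m_A = 733.25/0.6249 = 1173.4 tonne/day.
S9 = (1−0.534)×1173.4 + 916.68 = 1463.5 tonne/day.
Recycle S13 = (1−0.195)×1463.5 = 1178.1 tonne/day.

1178 tonne/day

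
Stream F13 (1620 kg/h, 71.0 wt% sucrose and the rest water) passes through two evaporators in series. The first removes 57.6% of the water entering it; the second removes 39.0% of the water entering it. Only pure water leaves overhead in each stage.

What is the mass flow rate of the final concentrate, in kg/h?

water in feed = 1620×0.290 = 469.8 kg/h.
After stage 1: water left = (1−0.576)×469.8 = 199.2; stream total = 1349.4 kg/h.
After stage 2: water left = (1−0.390)×199.2 = 121.51; final concentrate = 1271.7 kg/h.

1272 kg/h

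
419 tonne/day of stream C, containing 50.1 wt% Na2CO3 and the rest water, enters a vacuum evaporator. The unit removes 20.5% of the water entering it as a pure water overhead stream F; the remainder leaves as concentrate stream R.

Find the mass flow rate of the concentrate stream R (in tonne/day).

376.1 tonne/day

water entering = 419×0.499 = 209.08 tonne/day; overhead removed = 0.205×209.08 = 42.862 tonne/day.
Concentrate = 419 − 42.862 = 376.14 tonne/day.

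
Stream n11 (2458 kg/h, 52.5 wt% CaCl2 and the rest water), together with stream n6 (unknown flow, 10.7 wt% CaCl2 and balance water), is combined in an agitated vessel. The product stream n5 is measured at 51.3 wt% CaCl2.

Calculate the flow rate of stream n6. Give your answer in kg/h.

72.65 kg/h

Let n6 be the unknown flow. Total out = 2458 + n6.
CaCl2 balance: 1290.5 + 0.107·n6 = 0.513·(2458 + n6)
(0.107 − 0.513)·n6 = 0.513×2458 − 1290.5 = -29.496
n6 = -29.496 / -0.406 = 72.65 kg/h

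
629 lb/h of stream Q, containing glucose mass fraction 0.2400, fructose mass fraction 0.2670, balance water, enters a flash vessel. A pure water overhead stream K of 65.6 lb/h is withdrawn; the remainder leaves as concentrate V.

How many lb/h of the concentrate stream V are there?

563.4 lb/h

Concentrate = 629 − 65.6 = 563.4 lb/h.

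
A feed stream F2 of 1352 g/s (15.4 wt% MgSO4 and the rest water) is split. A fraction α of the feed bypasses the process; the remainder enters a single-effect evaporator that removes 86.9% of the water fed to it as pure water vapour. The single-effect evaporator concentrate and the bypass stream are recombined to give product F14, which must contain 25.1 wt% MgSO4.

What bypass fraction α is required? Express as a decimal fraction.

All 1352×0.154 = 208.21 g/s of MgSO4 reaches F14, so F14 = 208.21/0.251 = 829.51 g/s and vapour = 522.49 g/s.
The evaporator receives (1−α)·1352 of feed at 0.846 water and removes 0.869 of that water:
0.869×0.846×(1−α)×1352 = 522.49
(1−α) = 522.49/993.96 = 0.5257;  α = 0.4743.

0.474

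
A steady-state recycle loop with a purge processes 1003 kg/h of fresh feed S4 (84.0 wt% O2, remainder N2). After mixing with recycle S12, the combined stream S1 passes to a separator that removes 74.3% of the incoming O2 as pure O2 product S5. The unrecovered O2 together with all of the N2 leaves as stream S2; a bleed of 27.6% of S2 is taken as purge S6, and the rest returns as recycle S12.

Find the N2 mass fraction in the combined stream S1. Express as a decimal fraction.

0.360

N2 enters only via S4 and leaves only via the purge: 1003×0.160 = 0.276×(N2 in S2), and the separator passes all N2, so N2 in S1 = N2 in S2 = 581.45 kg/h.
O2 in S1: m_A = 1003×0.840 + (1−0.276)·(1−0.743)·m_A, so m_A = 842.52/0.8139 = 1035.1 kg/h.
S1 = 1035.1 + 581.45 = 1616.6 kg/h.
N2 fraction in S1 = 581.45/1616.6 = 0.360.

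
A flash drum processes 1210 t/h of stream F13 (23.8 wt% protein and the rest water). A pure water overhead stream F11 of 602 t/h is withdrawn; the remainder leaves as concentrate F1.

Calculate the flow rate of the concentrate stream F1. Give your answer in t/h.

Concentrate = 1210 − 602 = 608 t/h.

608 t/h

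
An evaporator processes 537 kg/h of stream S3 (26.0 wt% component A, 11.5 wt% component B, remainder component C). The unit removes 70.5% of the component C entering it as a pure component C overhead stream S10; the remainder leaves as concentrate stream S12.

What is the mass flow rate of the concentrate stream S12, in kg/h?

300.4 kg/h

component C entering = 537×0.625 = 335.62 kg/h; overhead removed = 0.705×335.62 = 236.62 kg/h.
Concentrate = 537 − 236.62 = 300.38 kg/h.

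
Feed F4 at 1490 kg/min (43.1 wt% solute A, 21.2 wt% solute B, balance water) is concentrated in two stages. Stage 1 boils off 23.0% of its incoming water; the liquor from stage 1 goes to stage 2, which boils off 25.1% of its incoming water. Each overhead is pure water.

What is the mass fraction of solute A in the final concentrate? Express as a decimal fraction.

water in feed = 1490×0.357 = 531.93 kg/min.
After stage 1: water left = (1−0.230)×531.93 = 409.59; stream total = 1367.7 kg/min.
After stage 2: water left = (1−0.251)×409.59 = 306.78; final concentrate = 1264.8 kg/min.
solute A fraction = 642.19/1264.8 = 0.508.

0.508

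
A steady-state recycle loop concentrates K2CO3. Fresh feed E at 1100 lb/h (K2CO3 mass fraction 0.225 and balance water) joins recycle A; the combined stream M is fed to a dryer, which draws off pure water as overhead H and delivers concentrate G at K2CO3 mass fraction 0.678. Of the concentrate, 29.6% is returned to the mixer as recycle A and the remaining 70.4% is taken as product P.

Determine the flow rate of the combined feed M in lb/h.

Overall K2CO3 balance (none leaves overhead): K2CO3 in fresh feed = K2CO3 in product, i.e. 1100×0.225 = (1−0.296)·G·0.678.
G = 247.5/(0.678×0.704) = 518.53 lb/h.
Recycle A = 0.296×518.53 = 153.48 lb/h.
Combined feed M = 1100 + 153.48 = 1253.5 lb/h.

1253 lb/h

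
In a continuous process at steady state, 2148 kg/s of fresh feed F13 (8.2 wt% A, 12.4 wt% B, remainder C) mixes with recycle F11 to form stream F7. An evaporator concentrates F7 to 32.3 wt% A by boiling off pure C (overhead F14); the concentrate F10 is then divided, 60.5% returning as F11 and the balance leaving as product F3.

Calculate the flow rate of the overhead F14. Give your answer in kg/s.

Overall A balance (none leaves overhead): A in fresh feed = A in product, i.e. 2148×0.082 = (1−0.605)·F10·0.323.
F10 = 176.14/(0.323×0.395) = 1380.5 kg/s.
Recycle F11 = 0.605×1380.5 = 835.23 kg/s.
Combined feed F7 = 2148 + 835.23 = 2983.2 kg/s.
Overhead F14 = F7 − F10 = 2983.2 − 1380.5 = 1602.7 kg/s.

1603 kg/s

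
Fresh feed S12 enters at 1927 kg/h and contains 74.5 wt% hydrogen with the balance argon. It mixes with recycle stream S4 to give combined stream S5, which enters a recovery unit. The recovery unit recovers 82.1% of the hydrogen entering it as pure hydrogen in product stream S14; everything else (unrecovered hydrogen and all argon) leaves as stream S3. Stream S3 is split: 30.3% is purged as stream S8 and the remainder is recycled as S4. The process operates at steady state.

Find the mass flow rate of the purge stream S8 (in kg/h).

argon enters only via S12 and leaves only via the purge: 1927×0.255 = 0.303×(argon in S3), and the recovery unit passes all argon, so argon in S5 = argon in S3 = 1621.7 kg/h.
hydrogen in S5: m_A = 1927×0.745 + (1−0.303)·(1−0.821)·m_A, so m_A = 1435.6/0.8752 = 1640.3 kg/h.
S3 = (1−0.821)×1640.3 + 1621.7 = 1915.3 kg/h.
Purge S8 = 0.303×1915.3 = 580.35 kg/h.

580.3 kg/h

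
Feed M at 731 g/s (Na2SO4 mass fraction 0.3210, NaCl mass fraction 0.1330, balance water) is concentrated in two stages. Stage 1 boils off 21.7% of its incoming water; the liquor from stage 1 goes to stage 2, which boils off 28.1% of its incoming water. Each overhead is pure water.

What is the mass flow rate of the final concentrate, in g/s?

556.6 g/s

water in feed = 731×0.546 = 399.13 g/s.
After stage 1: water left = (1−0.217)×399.13 = 312.52; stream total = 644.39 g/s.
After stage 2: water left = (1−0.281)×312.52 = 224.7; final concentrate = 556.57 g/s.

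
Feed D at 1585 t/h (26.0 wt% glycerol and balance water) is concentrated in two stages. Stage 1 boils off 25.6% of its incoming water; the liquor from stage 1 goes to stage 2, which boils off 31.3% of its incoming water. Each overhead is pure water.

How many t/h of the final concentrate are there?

1012 t/h

water in feed = 1585×0.740 = 1172.9 t/h.
After stage 1: water left = (1−0.256)×1172.9 = 872.64; stream total = 1284.7 t/h.
After stage 2: water left = (1−0.313)×872.64 = 599.5; final concentrate = 1011.6 t/h.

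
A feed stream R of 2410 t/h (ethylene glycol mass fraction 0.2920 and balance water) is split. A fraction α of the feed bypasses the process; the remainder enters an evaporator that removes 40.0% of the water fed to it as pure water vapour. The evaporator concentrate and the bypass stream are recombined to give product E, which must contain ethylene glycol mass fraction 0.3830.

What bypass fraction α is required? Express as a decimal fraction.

All 2410×0.292 = 703.72 t/h of ethylene glycol reaches E, so E = 703.72/0.383 = 1837.4 t/h and vapour = 572.61 t/h.
The evaporator receives (1−α)·2410 of feed at 0.708 water and removes 0.400 of that water:
0.400×0.708×(1−α)×2410 = 572.61
(1−α) = 572.61/682.51 = 0.8390;  α = 0.1610.

0.161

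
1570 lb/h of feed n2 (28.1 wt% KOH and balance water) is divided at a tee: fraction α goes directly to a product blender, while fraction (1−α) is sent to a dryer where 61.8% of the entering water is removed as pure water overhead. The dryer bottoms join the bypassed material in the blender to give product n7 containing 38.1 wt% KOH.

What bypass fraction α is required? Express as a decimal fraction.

0.409

All 1570×0.281 = 441.17 lb/h of KOH reaches n7, so n7 = 441.17/0.381 = 1157.9 lb/h and vapour = 412.07 lb/h.
The evaporator receives (1−α)·1570 of feed at 0.719 water and removes 0.618 of that water:
0.618×0.719×(1−α)×1570 = 412.07
(1−α) = 412.07/697.62 = 0.5907;  α = 0.4093.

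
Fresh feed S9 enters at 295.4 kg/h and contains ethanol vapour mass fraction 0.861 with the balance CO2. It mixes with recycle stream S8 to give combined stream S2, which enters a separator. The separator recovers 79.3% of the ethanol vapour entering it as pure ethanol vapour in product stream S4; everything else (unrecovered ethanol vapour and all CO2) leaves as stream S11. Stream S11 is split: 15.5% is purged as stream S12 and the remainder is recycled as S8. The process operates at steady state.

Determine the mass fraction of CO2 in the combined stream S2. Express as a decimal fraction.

0.462

CO2 enters only via S9 and leaves only via the purge: 295.4×0.139 = 0.155×(CO2 in S11), and the separator passes all CO2, so CO2 in S2 = CO2 in S11 = 264.91 kg/h.
ethanol vapour in S2: m_A = 295.4×0.861 + (1−0.155)·(1−0.793)·m_A, so m_A = 254.34/0.8251 = 308.26 kg/h.
S2 = 308.26 + 264.91 = 573.17 kg/h.
CO2 fraction in S2 = 264.91/573.17 = 0.462.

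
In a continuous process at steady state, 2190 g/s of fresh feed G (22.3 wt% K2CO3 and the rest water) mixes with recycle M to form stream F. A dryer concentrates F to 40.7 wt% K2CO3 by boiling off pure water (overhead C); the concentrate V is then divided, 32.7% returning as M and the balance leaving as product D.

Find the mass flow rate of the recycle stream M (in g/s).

583 g/s

Overall K2CO3 balance (none leaves overhead): K2CO3 in fresh feed = K2CO3 in product, i.e. 2190×0.223 = (1−0.327)·V·0.407.
V = 488.37/(0.407×0.673) = 1783 g/s.
Recycle M = 0.327×1783 = 583.03 g/s.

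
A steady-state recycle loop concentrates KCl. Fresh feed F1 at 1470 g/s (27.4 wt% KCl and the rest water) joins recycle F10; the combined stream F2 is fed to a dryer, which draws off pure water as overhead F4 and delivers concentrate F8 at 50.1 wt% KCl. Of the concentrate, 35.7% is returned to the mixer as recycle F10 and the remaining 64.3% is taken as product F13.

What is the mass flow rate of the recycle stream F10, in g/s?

Overall KCl balance (none leaves overhead): KCl in fresh feed = KCl in product, i.e. 1470×0.274 = (1−0.357)·F8·0.501.
F8 = 402.78/(0.501×0.643) = 1250.3 g/s.
Recycle F10 = 0.357×1250.3 = 446.36 g/s.

446.4 g/s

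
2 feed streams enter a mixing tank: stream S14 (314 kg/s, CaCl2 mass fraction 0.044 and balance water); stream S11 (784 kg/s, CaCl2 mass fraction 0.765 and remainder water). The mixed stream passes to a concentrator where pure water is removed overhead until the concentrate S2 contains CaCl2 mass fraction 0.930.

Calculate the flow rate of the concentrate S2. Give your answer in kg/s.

659.8 kg/s

CaCl2 entering = 314×0.044 + 784×0.765 = 613.58 kg/s.
All CaCl2 reports to S2, so S2 = 613.58/0.930 = 659.76 kg/s.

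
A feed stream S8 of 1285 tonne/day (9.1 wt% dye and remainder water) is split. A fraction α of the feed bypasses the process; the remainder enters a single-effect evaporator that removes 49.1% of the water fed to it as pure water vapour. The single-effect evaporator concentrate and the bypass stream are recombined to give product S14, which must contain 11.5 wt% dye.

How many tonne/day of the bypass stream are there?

All 1285×0.091 = 116.94 tonne/day of dye reaches S14, so S14 = 116.94/0.115 = 1016.8 tonne/day and vapour = 268.17 tonne/day.
The evaporator receives (1−α)·1285 of feed at 0.909 water and removes 0.491 of that water:
0.491×0.909×(1−α)×1285 = 268.17
(1−α) = 268.17/573.52 = 0.4676;  α = 0.5324.
Bypass flow = 0.5324×1285 = 684.14 tonne/day.

684.1 tonne/day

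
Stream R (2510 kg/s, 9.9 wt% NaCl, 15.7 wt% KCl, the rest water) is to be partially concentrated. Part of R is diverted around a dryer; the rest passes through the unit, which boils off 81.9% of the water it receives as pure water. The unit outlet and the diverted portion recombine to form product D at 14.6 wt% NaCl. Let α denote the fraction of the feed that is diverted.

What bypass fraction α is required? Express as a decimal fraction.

All 2510×0.099 = 248.49 kg/s of NaCl reaches D, so D = 248.49/0.146 = 1702 kg/s and vapour = 808.01 kg/s.
The evaporator receives (1−α)·2510 of feed at 0.744 water and removes 0.819 of that water:
0.819×0.744×(1−α)×2510 = 808.01
(1−α) = 808.01/1529.4 = 0.5283;  α = 0.4717.

0.472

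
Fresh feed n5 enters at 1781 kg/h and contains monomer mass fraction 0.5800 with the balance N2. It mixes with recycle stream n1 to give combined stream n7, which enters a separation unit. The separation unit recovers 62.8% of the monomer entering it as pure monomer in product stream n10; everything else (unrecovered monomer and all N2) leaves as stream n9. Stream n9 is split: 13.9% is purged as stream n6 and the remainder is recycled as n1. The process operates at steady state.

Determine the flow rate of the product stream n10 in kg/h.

monomer in n7: m_A = 1781×0.580 + (1−0.139)·(1−0.628)·m_A, so m_A = 1033/0.6797 = 1519.7 kg/h.
Product n10 = 0.628×1519.7 = 954.4 kg/h.

954.4 kg/h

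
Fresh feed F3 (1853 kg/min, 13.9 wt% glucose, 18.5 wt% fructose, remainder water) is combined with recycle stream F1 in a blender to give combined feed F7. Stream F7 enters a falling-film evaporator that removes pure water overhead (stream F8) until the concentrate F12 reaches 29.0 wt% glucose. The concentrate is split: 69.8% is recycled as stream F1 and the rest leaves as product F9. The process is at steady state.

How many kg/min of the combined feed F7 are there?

3906 kg/min

Overall glucose balance (none leaves overhead): glucose in fresh feed = glucose in product, i.e. 1853×0.139 = (1−0.698)·F12·0.290.
F12 = 257.57/(0.290×0.302) = 2940.9 kg/min.
Recycle F1 = 0.698×2940.9 = 2052.8 kg/min.
Combined feed F7 = 1853 + 2052.8 = 3905.8 kg/min.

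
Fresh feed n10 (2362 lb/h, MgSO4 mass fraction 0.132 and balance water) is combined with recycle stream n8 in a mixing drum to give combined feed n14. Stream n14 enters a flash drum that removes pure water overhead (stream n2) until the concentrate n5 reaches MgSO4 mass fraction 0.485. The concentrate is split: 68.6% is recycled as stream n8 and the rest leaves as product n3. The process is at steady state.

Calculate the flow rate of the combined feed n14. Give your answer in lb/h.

3766 lb/h

Overall MgSO4 balance (none leaves overhead): MgSO4 in fresh feed = MgSO4 in product, i.e. 2362×0.132 = (1−0.686)·n5·0.485.
n5 = 311.78/(0.485×0.314) = 2047.3 lb/h.
Recycle n8 = 0.686×2047.3 = 1404.5 lb/h.
Combined feed n14 = 2362 + 1404.5 = 3766.5 lb/h.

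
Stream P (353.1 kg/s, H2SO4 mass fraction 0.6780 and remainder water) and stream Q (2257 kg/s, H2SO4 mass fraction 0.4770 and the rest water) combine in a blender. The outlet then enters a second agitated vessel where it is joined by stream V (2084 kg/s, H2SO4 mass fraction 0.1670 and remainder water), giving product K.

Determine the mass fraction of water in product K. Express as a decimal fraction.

0.6455

Overall, product flow = 4694.1 kg/s.
water in = 353.1×0.322 + 2257×0.523 + 2084×0.833 = 3030.1 kg/s.
water fraction in K = 0.6455.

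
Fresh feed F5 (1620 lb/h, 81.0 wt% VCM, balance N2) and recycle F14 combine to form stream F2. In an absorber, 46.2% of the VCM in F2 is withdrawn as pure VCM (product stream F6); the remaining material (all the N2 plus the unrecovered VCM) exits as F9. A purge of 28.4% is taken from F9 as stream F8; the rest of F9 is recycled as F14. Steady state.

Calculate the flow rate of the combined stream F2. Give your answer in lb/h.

3218 lb/h

N2 enters only via F5 and leaves only via the purge: 1620×0.190 = 0.284×(N2 in F9), and the absorber passes all N2, so N2 in F2 = N2 in F9 = 1083.8 lb/h.
VCM in F2: m_A = 1620×0.810 + (1−0.284)·(1−0.462)·m_A, so m_A = 1312.2/0.6148 = 2134.4 lb/h.
F2 = 2134.4 + 1083.8 = 3218.2 lb/h.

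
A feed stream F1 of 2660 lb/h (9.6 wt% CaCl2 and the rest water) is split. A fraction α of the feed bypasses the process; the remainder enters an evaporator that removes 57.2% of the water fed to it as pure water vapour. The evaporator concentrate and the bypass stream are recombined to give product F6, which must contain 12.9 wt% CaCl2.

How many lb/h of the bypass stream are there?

All 2660×0.096 = 255.36 lb/h of CaCl2 reaches F6, so F6 = 255.36/0.129 = 1979.5 lb/h and vapour = 680.47 lb/h.
The evaporator receives (1−α)·2660 of feed at 0.904 water and removes 0.572 of that water:
0.572×0.904×(1−α)×2660 = 680.47
(1−α) = 680.47/1375.5 = 0.4947;  α = 0.5053.
Bypass flow = 0.5053×2660 = 1344 lb/h.

1344 lb/h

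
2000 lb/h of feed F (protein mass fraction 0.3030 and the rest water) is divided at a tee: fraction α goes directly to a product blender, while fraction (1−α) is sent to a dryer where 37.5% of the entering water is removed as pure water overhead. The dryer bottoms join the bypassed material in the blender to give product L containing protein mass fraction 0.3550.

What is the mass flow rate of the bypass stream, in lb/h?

All 2000×0.303 = 606 lb/h of protein reaches L, so L = 606/0.355 = 1707 lb/h and vapour = 292.96 lb/h.
The evaporator receives (1−α)·2000 of feed at 0.697 water and removes 0.375 of that water:
0.375×0.697×(1−α)×2000 = 292.96
(1−α) = 292.96/522.75 = 0.5604;  α = 0.4396.
Bypass flow = 0.4396×2000 = 879.17 lb/h.

879.2 lb/h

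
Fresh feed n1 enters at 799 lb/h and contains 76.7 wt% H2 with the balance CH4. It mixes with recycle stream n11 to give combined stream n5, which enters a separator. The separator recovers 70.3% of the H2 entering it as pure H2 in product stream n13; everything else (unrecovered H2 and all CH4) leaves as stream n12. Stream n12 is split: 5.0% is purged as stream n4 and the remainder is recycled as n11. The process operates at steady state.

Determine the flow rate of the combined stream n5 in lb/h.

CH4 enters only via n1 and leaves only via the purge: 799×0.233 = 0.050×(CH4 in n12), and the separator passes all CH4, so CH4 in n5 = CH4 in n12 = 3723.3 lb/h.
H2 in n5: m_A = 799×0.767 + (1−0.050)·(1−0.703)·m_A, so m_A = 612.83/0.7178 = 853.71 lb/h.
n5 = 853.71 + 3723.3 = 4577 lb/h.

4577 lb/h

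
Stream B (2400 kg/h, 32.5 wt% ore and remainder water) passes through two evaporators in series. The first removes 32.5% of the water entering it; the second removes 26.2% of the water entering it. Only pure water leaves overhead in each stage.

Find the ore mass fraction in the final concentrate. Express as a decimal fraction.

water in feed = 2400×0.675 = 1620 kg/h.
After stage 1: water left = (1−0.325)×1620 = 1093.5; stream total = 1873.5 kg/h.
After stage 2: water left = (1−0.262)×1093.5 = 807; final concentrate = 1587 kg/h.
ore fraction = 780/1587 = 0.4915.

0.4915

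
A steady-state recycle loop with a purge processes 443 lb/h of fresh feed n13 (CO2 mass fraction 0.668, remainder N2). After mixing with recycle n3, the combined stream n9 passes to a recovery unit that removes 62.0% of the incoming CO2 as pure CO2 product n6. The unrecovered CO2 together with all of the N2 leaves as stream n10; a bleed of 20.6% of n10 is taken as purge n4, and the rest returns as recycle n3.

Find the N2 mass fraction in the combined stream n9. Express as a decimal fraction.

N2 enters only via n13 and leaves only via the purge: 443×0.332 = 0.206×(N2 in n10), and the recovery unit passes all N2, so N2 in n9 = N2 in n10 = 713.96 lb/h.
CO2 in n9: m_A = 443×0.668 + (1−0.206)·(1−0.620)·m_A, so m_A = 295.92/0.6983 = 423.79 lb/h.
n9 = 423.79 + 713.96 = 1137.8 lb/h.
N2 fraction in n9 = 713.96/1137.8 = 0.628.

0.628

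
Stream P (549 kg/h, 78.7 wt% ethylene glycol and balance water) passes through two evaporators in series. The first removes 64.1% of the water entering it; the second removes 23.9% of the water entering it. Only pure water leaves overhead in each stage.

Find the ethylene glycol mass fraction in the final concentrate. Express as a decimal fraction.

water in feed = 549×0.213 = 116.94 kg/h.
After stage 1: water left = (1−0.641)×116.94 = 41.98; stream total = 474.04 kg/h.
After stage 2: water left = (1−0.239)×41.98 = 31.947; final concentrate = 464.01 kg/h.
ethylene glycol fraction = 432.06/464.01 = 0.931.

0.931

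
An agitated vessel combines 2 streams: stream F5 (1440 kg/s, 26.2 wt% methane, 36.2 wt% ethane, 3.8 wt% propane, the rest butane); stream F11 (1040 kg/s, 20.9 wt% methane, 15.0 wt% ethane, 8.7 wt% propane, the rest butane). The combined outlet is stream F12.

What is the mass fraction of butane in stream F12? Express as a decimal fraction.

Total flow out = 1440 + 1040 = 2480 kg/s.
butane in = 1440×0.338 + 1040×0.554 = 1062.9 kg/s.
butane mass fraction in F12 = 1062.9/2480 = 0.429.

0.429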